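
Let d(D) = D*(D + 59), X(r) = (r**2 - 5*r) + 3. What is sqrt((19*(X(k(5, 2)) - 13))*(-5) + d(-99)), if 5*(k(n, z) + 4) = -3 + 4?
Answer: sqrt(43330)/5 ≈ 41.632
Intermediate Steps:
k(n, z) = -19/5 (k(n, z) = -4 + (-3 + 4)/5 = -4 + (1/5)*1 = -4 + 1/5 = -19/5)
X(r) = 3 + r**2 - 5*r
d(D) = D*(59 + D)
sqrt((19*(X(k(5, 2)) - 13))*(-5) + d(-99)) = sqrt((19*((3 + (-19/5)**2 - 5*(-19/5)) - 13))*(-5) - 99*(59 - 99)) = sqrt((19*((3 + 361/25 + 19) - 13))*(-5) - 99*(-40)) = sqrt((19*(911/25 - 13))*(-5) + 3960) = sqrt((19*(586/25))*(-5) + 3960) = sqrt((11134/25)*(-5) + 3960) = sqrt(-11134/5 + 3960) = sqrt(8666/5) = sqrt(43330)/5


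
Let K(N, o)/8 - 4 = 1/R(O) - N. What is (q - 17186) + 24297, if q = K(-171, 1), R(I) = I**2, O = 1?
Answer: 8519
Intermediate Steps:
K(N, o) = 40 - 8*N (K(N, o) = 32 + 8*(1/(1**2) - N) = 32 + 8*(1/1 - N) = 32 + 8*(1 - N) = 32 + (8 - 8*N) = 40 - 8*N)
q = 1408 (q = 40 - 8*(-171) = 40 + 1368 = 1408)
(q - 17186) + 24297 = (1408 - 17186) + 24297 = -15778 + 24297 = 8519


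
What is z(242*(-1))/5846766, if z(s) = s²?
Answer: 29282/2923383 ≈ 0.010016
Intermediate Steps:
z(242*(-1))/5846766 = (242*(-1))²/5846766 = (-242)²*(1/5846766) = 58564*(1/5846766) = 29282/2923383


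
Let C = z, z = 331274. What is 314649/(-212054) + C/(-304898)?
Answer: -83091913799/32327420246 ≈ -2.5703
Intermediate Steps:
C = 331274
314649/(-212054) + C/(-304898) = 314649/(-212054) + 331274/(-304898) = 314649*(-1/212054) + 331274*(-1/304898) = -314649/212054 - 165637/152449 = -83091913799/32327420246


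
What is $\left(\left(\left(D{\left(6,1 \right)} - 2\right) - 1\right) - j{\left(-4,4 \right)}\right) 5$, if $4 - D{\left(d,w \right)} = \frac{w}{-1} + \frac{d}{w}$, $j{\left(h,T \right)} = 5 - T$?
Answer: $-25$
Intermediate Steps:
$D{\left(d,w \right)} = 4 + w - \frac{d}{w}$ ($D{\left(d,w \right)} = 4 - \left(\frac{w}{-1} + \frac{d}{w}\right) = 4 - \left(w \left(-1\right) + \frac{d}{w}\right) = 4 - \left(- w + \frac{d}{w}\right) = 4 + w - \frac{d}{w}$)
$\left(\left(\left(D{\left(6,1 \right)} - 2\right) - 1\right) - j{\left(-4,4 \right)}\right) 5 = \left(\left(\left(\left(4 + 1 - \frac{6}{1}\right) - 2\right) - 1\right) - \left(5 - 4\right)\right) 5 = \left(\left(\left(\left(4 + 1 - 6 \cdot 1\right) - 2\right) - 1\right) - \left(5 - 4\right)\right) 5 = \left(\left(\left(\left(4 + 1 - 6\right) - 2\right) - 1\right) - 1\right) 5 = \left(\left(\left(-1 - 2\right) - 1\right) - 1\right) 5 = \left(\left(-3 - 1\right) - 1\right) 5 = \left(-4 - 1\right) 5 = \left(-5\right) 5 = -25$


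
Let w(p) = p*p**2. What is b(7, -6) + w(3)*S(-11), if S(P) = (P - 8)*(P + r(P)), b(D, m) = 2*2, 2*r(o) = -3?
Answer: 12833/2 ≈ 6416.5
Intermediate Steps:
r(o) = -3/2 (r(o) = (1/2)*(-3) = -3/2)
b(D, m) = 4
w(p) = p**3
S(P) = (-8 + P)*(-3/2 + P) (S(P) = (P - 8)*(P - 3/2) = (-8 + P)*(-3/2 + P))
b(7, -6) + w(3)*S(-11) = 4 + 3**3*(12 + (-11)**2 - 19/2*(-11)) = 4 + 27*(12 + 121 + 209/2) = 4 + 27*(475/2) = 4 + 12825/2 = 12833/2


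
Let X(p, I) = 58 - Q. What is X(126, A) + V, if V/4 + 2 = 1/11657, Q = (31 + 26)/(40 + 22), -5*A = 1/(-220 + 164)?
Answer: 35472499/722734 ≈ 49.081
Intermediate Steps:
A = 1/280 (A = -1/(5*(-220 + 164)) = -⅕/(-56) = -⅕*(-1/56) = 1/280 ≈ 0.0035714)
Q = 57/62 ≈ 0.91935
V = -93252/11657 (V = -8 + 4/11657 = -93252/11657 ≈ -7.9997)
X(p, I) = 3539/62 (X(p, I) = 58 - 1*57/62 = 58 - 57/62 = 3539/62)
X(126, A) + V = 3539/62 - 93252/11657 = 35472499/722734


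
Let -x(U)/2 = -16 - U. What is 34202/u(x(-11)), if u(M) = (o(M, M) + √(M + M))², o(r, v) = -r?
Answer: 17101/(2*(5 - √5)²) ≈ 1119.3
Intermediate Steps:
x(U) = 32 + 2*U (x(U) = -2*(-16 - U) = 32 + 2*U)
u(M) = (-M + √2*√M)² (u(M) = (-M + √(M + M))² = (-M + √(2*M))² = (-M + √2*√M)²)
34202/u(x(-11)) = 34202/((-(32 + 2*(-11)) + √2*√(32 + 2*(-11)))²) = 34202/((-(32 - 22) + √2*√(32 - 22))²) = 34202/((-1*10 + √2*√10)²) = 34202/((-10 + 2*√5)²) = 34202/(-10 + 2*√5)²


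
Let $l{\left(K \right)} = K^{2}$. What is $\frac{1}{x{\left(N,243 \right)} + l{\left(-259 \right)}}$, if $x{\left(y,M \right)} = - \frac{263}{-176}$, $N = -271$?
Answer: $\frac{176}{11806519} \approx 1.4907 \cdot 10^{-5}$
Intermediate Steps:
$x{\left(y,M \right)} = \frac{263}{176}$ ($x{\left(y,M \right)} = \left(-263\right) \left(- \frac{1}{176}\right) = \frac{263}{176}$)
$\frac{1}{x{\left(N,243 \right)} + l{\left(-259 \right)}} = \frac{1}{\frac{263}{176} + \left(-259\right)^{2}} = \frac{1}{\frac{263}{176} + 67081} = \frac{1}{\frac{11806519}{176}} = \frac{176}{11806519}$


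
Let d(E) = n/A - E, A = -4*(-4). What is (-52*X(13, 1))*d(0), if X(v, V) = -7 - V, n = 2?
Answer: 52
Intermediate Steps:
A = 16
d(E) = ⅛ - E (d(E) = 2/16 - E = 2*(1/16) - E = ⅛ - E)
(-52*X(13, 1))*d(0) = (-52*(-7 - 1*1))*(⅛ - 1*0) = (-52*(-7 - 1))*(⅛ + 0) = -52*(-8)*(⅛) = 416*(⅛) = 52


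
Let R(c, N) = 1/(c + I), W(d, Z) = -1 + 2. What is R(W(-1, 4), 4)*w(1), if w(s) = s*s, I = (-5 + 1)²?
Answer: 1/17 ≈ 0.058824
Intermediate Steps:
W(d, Z) = 1
I = 16 (I = (-4)² = 16)
w(s) = s²
R(c, N) = 1/(16 + c) (R(c, N) = 1/(c + 16) = 1/(16 + c))
R(W(-1, 4), 4)*w(1) = 1²/(16 + 1) = 1/17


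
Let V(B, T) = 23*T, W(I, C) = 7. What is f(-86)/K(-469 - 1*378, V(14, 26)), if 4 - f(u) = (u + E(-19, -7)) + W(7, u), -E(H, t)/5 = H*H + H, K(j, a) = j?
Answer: -163/77 ≈ -2.1169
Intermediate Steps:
E(H, t) = -5*H - 5*H² (E(H, t) = -5*(H*H + H) = -5*(H² + H) = -5*(H + H²) = -5*H - 5*H²)
f(u) = 1707 - u (f(u) = 4 - ((u - 5*(-19)*(1 - 19)) + 7) = 4 - ((u - 5*(-19)*(-18)) + 7) = 4 - ((u - 1710) + 7) = 4 - ((-1710 + u) + 7) = 4 - (-1703 + u) = 4 + (1703 - u) = 1707 - u)
f(-86)/K(-469 - 1*378, V(14, 26)) = (1707 - 1*(-86))/(-469 - 1*378) = (1707 + 86)/(-469 - 378) = 1793/(-847) = 1793*(-1/847) = -163/77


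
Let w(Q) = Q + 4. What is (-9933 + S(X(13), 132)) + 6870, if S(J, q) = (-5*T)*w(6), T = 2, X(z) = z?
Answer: -3163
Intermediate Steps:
w(Q) = 4 + Q
S(J, q) = -100 (S(J, q) = (-5*2)*(4 + 6) = -10*10 = -100)
(-9933 + S(X(13), 132)) + 6870 = (-9933 - 100) + 6870 = -10033 + 6870 = -3163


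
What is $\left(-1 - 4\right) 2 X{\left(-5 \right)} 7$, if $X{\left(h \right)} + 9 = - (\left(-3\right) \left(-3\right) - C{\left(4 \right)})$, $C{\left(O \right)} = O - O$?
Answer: $1260$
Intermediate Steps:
$C{\left(O \right)} = 0$
$X{\left(h \right)} = -18$ ($X{\left(h \right)} = -9 - \left(\left(-3\right) \left(-3\right) - 0\right) = -9 - \left(9 + 0\right) = -9 - 9 = -18$)
$\left(-1 - 4\right) 2 X{\left(-5 \right)} 7 = \left(-1 - 4\right) 2 \left(-18\right) 7 = \left(-5\right) 2 \left(-18\right) 7 = \left(-10\right) \left(-18\right) 7 = 180 \cdot 7 = 1260$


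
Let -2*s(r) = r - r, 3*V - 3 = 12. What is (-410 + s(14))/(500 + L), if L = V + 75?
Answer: -41/58 ≈ -0.70690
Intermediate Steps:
V = 5 (V = 1 + (1/3)*12 = 1 + 4 = 5)
s(r) = 0 (s(r) = -(r - r)/2 = -1/2*0 = 0)
L = 80 (L = 5 + 75 = 80)
(-410 + s(14))/(500 + L) = (-410 + 0)/(500 + 80) = -410/580 = -410*1/580 = -41/58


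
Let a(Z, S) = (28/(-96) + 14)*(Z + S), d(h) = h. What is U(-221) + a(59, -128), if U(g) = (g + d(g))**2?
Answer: 1555345/8 ≈ 1.9442e+5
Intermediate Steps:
a(Z, S) = 329*S/24 + 329*Z/24 (a(Z, S) = (28*(-1/96) + 14)*(S + Z) = (-7/24 + 14)*(S + Z) = 329*(S + Z)/24 = 329*S/24 + 329*Z/24)
U(g) = 4*g**2 (U(g) = (g + g)**2 = (2*g)**2 = 4*g**2)
U(-221) + a(59, -128) = 4*(-221)**2 + ((329/24)*(-128) + (329/24)*59) = 4*48841 + (-5264/3 + 19411/24) = 195364 - 7567/8 = 1555345/8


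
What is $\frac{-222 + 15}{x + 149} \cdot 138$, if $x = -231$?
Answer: $\frac{14283}{41} \approx 348.37$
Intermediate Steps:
$\frac{-222 + 15}{x + 149} \cdot 138 = \frac{-222 + 15}{-231 + 149} \cdot 138 = - \frac{207}{-82} \cdot 138 = \left(-207\right) \left(- \frac{1}{82}\right) 138 = \frac{207}{82} \cdot 138 = \frac{14283}{41}$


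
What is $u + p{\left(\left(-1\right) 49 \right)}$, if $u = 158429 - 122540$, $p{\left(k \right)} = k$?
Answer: $35840$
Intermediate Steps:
$u = 35889$
$u + p{\left(\left(-1\right) 49 \right)} = 35889 - 49 = 35840$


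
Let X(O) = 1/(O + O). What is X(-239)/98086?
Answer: -1/46885108 ≈ -2.1329e-8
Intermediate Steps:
X(O) = 1/(2*O)
X(-239)/98086 = ((½)/(-239))/98086 = ((½)*(-1/239))*(1/98086) = -1/478*1/98086 = -1/46885108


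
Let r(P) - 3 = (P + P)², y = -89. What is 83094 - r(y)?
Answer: 51407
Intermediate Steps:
r(P) = 3 + 4*P² (r(P) = 3 + (P + P)² = 3 + (2*P)² = 3 + 4*P²)
83094 - r(y) = 83094 - (3 + 4*(-89)²) = 83094 - (3 + 4*7921) = 83094 - (3 + 31684) = 83094 - 1*31687 = 83094 - 31687 = 51407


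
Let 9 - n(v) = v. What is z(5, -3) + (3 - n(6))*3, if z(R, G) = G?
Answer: -3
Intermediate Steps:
n(v) = 9 - v
z(5, -3) + (3 - n(6))*3 = -3 + (3 - (9 - 1*6))*3 = -3 + (3 - (9 - 6))*3 = -3 + (3 - 1*3)*3 = -3 + (3 - 3)*3 = -3 + 0*3 = -3 + 0 = -3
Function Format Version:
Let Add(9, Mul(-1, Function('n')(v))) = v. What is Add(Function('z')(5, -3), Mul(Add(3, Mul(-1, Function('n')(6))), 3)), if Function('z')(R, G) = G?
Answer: -3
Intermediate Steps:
Function('n')(v) = Add(9, Mul(-1, v))
Add(Function('z')(5, -3), Mul(Add(3, Mul(-1, Function('n')(6))), 3)) = Add(-3, Mul(Add(3, Mul(-1, Add(9, Mul(-1, 6)))), 3)) = Add(-3, Mul(Add(3, Mul(-1, Add(9, -6))), 3)) = Add(-3, Mul(Add(3, Mul(-1, 3)), 3)) = Add(-3, Mul(Add(3, -3), 3)) = Add(-3, Mul(0, 3)) = Add(-3, 0) = -3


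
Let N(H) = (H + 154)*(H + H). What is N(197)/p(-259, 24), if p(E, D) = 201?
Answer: 46098/67 ≈ 688.03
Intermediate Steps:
N(H) = 2*H*(154 + H) (N(H) = (154 + H)*(2*H) = 2*H*(154 + H))
N(197)/p(-259, 24) = (2*197*(154 + 197))/201 = (2*197*351)*(1/201) = 138294*(1/201) = 46098/67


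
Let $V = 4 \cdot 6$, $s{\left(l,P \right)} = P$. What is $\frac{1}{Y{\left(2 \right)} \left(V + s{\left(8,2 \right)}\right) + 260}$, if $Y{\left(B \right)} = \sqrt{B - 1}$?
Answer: $\frac{1}{286} \approx 0.0034965$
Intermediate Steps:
$Y{\left(B \right)} = \sqrt{-1 + B}$
$V = 24$
$\frac{1}{Y{\left(2 \right)} \left(V + s{\left(8,2 \right)}\right) + 260} = \frac{1}{\sqrt{-1 + 2} \left(24 + 2\right) + 260} = \frac{1}{\sqrt{1} \cdot 26 + 260} = \frac{1}{1 \cdot 26 + 260} = \frac{1}{26 + 260} = \frac{1}{286}$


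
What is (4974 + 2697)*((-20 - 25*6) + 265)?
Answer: 728745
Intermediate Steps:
(4974 + 2697)*((-20 - 25*6) + 265) = 7671*((-20 - 150) + 265) = 7671*(-170 + 265) = 7671*95 = 728745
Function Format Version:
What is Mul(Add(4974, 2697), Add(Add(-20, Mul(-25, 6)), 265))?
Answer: 728745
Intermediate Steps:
Mul(Add(4974, 2697), Add(Add(-20, Mul(-25, 6)), 265)) = Mul(7671, Add(Add(-20, -150), 265)) = Mul(7671, Add(-170, 265)) = Mul(7671, 95) = 728745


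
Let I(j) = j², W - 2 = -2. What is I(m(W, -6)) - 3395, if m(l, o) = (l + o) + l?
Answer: -3359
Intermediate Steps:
W = 0 (W = 2 - 2 = 0)
m(l, o) = o + 2*l
I(m(W, -6)) - 3395 = (-6 + 2*0)² - 3395 = (-6 + 0)² - 3395 = (-6)² - 3395 = 36 - 3395 = -3359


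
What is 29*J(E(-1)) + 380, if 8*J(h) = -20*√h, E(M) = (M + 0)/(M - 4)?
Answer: 380 - 29*√5/2 ≈ 347.58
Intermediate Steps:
E(M) = M/(-4 + M)
J(h) = -5*√h/2 (J(h) = (-20*√h)/8 = -5*√h/2)
29*J(E(-1)) + 380 = 29*(-5*√(-1/(-4 - 1))/2) + 380 = 29*(-5*√(-1/(-5))/2) + 380 = 29*(-5*√(⅕)/2) + 380 = 29*(-√5/2) + 380 = -29*√5/2 + 380 = 380 - 29*√5/2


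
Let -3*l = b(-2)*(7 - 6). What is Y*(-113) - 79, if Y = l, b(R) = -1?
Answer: -350/3 ≈ -116.67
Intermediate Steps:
l = 1/3 (l = -(-1)*(7 - 6)/3 = -(-1)/3 = -1/3*(-1) = 1/3 ≈ 0.33333)
Y = 1/3 ≈ 0.33333
Y*(-113) - 79 = (1/3)*(-113) - 79 = -113/3 - 79 = -350/3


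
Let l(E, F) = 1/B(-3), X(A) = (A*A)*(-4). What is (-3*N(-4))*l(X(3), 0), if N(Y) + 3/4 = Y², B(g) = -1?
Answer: 183/4 ≈ 45.750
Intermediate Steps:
X(A) = -4*A² (X(A) = A²*(-4) = -4*A²)
l(E, F) = -1 (l(E, F) = 1/(-1) = -1)
N(Y) = -¾ + Y²
(-3*N(-4))*l(X(3), 0) = -3*(-¾ + (-4)²)*(-1) = -3*(-¾ + 16)*(-1) = -3*61/4*(-1) = -183/4*(-1) = 183/4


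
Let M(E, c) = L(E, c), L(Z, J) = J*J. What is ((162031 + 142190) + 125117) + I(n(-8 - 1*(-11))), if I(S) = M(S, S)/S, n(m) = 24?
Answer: 429362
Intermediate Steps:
L(Z, J) = J²
M(E, c) = c²
I(S) = S (I(S) = S²/S = S)
((162031 + 142190) + 125117) + I(n(-8 - 1*(-11))) = ((162031 + 142190) + 125117) + 24 = (304221 + 125117) + 24 = 429338 + 24 = 429362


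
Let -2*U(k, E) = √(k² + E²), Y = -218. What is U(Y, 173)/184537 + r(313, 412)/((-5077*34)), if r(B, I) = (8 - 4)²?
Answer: -8/86309 - √77453/369074 ≈ -0.00084675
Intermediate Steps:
r(B, I) = 16 (r(B, I) = 4² = 16)
U(k, E) = -√(E² + k²)/2 (U(k, E) = -√(k² + E²)/2 = -√(E² + k²)/2)
U(Y, 173)/184537 + r(313, 412)/((-5077*34)) = -√(173² + (-218)²)/2/184537 + 16/((-5077*34)) = -√(29929 + 47524)/2*(1/184537) + 16/(-172618) = -√77453/2*(1/184537) + 16*(-1/172618) = -√77453/369074 - 8/86309 = -8/86309 - √77453/369074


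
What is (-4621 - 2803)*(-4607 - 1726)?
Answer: 47016192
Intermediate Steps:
(-4621 - 2803)*(-4607 - 1726) = -7424*(-6333) = 47016192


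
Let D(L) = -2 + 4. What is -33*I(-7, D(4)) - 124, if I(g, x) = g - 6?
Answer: 305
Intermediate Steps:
D(L) = 2
I(g, x) = -6 + g
-33*I(-7, D(4)) - 124 = -33*(-6 - 7) - 124 = -33*(-13) - 124 = 429 - 124 = 305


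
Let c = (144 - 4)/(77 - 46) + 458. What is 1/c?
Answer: 31/14338 ≈ 0.0021621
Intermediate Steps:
c = 14338/31 (c = 140/31 + 458 = 14338/31 ≈ 462.52)
1/c = 1/(14338/31) = 31/14338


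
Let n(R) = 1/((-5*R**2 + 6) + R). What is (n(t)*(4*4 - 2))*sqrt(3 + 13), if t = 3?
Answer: -14/9 ≈ -1.5556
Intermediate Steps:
n(R) = 1/(6 + R - 5*R**2) (n(R) = 1/((6 - 5*R**2) + R) = 1/(6 + R - 5*R**2))
(n(t)*(4*4 - 2))*sqrt(3 + 13) = ((4*4 - 2)/(6 + 3 - 5*3**2))*sqrt(3 + 13) = ((16 - 2)/(6 + 3 - 5*9))*sqrt(16) = (14/(6 + 3 - 45))*4 = (14/(-36))*4 = -1/36*14*4 = -7/18*4 = -14/9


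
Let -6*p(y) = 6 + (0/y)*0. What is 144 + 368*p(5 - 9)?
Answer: -224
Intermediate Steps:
p(y) = -1 (p(y) = -(6 + (0/y)*0)/6 = -(6 + 0*0)/6 = -(6 + 0)/6 = -⅙*6 = -1)
144 + 368*p(5 - 9) = 144 + 368*(-1) = 144 - 368 = -224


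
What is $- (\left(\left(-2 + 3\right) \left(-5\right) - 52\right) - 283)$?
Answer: $340$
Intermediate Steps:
$- (\left(\left(-2 + 3\right) \left(-5\right) - 52\right) - 283) = - (\left(1 \left(-5\right) - 52\right) - 283) = - (\left(-5 - 52\right) - 283) = - (-57 - 283) = \left(-1\right) \left(-340\right) = 340$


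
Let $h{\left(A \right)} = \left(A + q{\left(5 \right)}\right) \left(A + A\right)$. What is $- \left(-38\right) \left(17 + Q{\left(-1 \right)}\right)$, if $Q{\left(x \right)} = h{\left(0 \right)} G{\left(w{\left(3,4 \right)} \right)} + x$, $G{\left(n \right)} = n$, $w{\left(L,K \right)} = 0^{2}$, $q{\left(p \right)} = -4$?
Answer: $608$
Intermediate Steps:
$w{\left(L,K \right)} = 0$
$h{\left(A \right)} = 2 A \left(-4 + A\right)$ ($h{\left(A \right)} = \left(A - 4\right) \left(A + A\right) = \left(-4 + A\right) 2 A = 2 A \left(-4 + A\right)$)
$Q{\left(x \right)} = x$ ($Q{\left(x \right)} = 2 \cdot 0 \left(-4 + 0\right) 0 + x = 2 \cdot 0 \left(-4\right) 0 + x = 0 \cdot 0 + x = 0 + x = x$)
$- \left(-38\right) \left(17 + Q{\left(-1 \right)}\right) = - \left(-38\right) \left(17 - 1\right) = - \left(-38\right) 16 = \left(-1\right) \left(-608\right) = 608$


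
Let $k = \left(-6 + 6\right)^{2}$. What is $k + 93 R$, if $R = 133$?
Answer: $12369$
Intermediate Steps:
$k = 0$ ($k = 0^{2} = 0$)
$k + 93 R = 0 + 93 \cdot 133 = 0 + 12369 = 12369$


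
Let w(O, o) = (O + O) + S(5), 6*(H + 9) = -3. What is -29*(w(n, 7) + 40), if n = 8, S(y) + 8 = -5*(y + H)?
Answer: -4089/2 ≈ -2044.5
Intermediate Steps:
H = -19/2 (H = -9 + (⅙)*(-3) = -9 - ½ = -19/2 ≈ -9.5000)
S(y) = 79/2 - 5*y (S(y) = -8 - 5*(y - 19/2) = -8 - 5*(-19/2 + y) = -8 + (95/2 - 5*y) = 79/2 - 5*y)
w(O, o) = 29/2 + 2*O (w(O, o) = (O + O) + (79/2 - 5*5) = 2*O + (79/2 - 25) = 2*O + 29/2 = 29/2 + 2*O)
-29*(w(n, 7) + 40) = -29*((29/2 + 2*8) + 40) = -29*((29/2 + 16) + 40) = -29*(61/2 + 40) = -29*141/2 = -4089/2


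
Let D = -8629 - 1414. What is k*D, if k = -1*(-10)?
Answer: -100430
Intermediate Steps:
k = 10
D = -10043
k*D = 10*(-10043) = -100430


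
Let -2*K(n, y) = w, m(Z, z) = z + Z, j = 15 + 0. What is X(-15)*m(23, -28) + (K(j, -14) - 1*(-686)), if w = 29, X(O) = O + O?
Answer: 1643/2 ≈ 821.50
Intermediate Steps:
j = 15
X(O) = 2*O
m(Z, z) = Z + z
K(n, y) = -29/2 (K(n, y) = -1/2*29 = -29/2)
X(-15)*m(23, -28) + (K(j, -14) - 1*(-686)) = (2*(-15))*(23 - 28) + (-29/2 - 1*(-686)) = -30*(-5) + (-29/2 + 686) = 150 + 1343/2 = 1643/2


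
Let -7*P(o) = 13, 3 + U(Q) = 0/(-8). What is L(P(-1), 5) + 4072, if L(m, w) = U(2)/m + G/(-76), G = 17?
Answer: 4024511/988 ≈ 4073.4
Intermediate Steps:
U(Q) = -3 (U(Q) = -3 + 0/(-8) = -3 + 0*(-1/8) = -3 + 0 = -3)
P(o) = -13/7 (P(o) = -1/7*13 = -13/7)
L(m, w) = -17/76 - 3/m (L(m, w) = -3/m + 17/(-76) = -3/m + 17*(-1/76) = -3/m - 17/76 = -17/76 - 3/m)
L(P(-1), 5) + 4072 = (-17/76 - 3/(-13/7)) + 4072 = (-17/76 - 3*(-7/13)) + 4072 = (-17/76 + 21/13) + 4072 = 1375/988 + 4072 = 4024511/988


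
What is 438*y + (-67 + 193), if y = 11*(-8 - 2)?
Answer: -48054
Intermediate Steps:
y = -110 (y = 11*(-10) = -110)
438*y + (-67 + 193) = 438*(-110) + (-67 + 193) = -48180 + 126 = -48054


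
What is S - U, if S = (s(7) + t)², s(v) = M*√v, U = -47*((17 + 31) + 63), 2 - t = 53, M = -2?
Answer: 7846 + 204*√7 ≈ 8385.7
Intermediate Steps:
t = -51 (t = 2 - 1*53 = 2 - 53 = -51)
U = -5217 (U = -47*(48 + 63) = -47*111 = -5217)
s(v) = -2*√v
S = (-51 - 2*√7)² (S = (-2*√7 - 51)² = (-51 - 2*√7)² ≈ 3168.7)
S - U = (2629 + 204*√7) - 1*(-5217) = (2629 + 204*√7) + 5217 = 7846 + 204*√7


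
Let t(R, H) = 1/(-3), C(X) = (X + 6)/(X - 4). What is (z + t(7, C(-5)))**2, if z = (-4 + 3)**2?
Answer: 4/9 ≈ 0.44444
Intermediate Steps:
z = 1 (z = (-1)**2 = 1)
C(X) = (6 + X)/(-4 + X)
t(R, H) = -1/3
(z + t(7, C(-5)))**2 = (1 - 1/3)**2 = (2/3)**2 = 4/9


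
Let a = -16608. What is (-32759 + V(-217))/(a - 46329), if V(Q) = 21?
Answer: 32738/62937 ≈ 0.52017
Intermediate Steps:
(-32759 + V(-217))/(a - 46329) = (-32759 + 21)/(-16608 - 46329) = -32738/(-62937) = -32738*(-1/62937) = 32738/62937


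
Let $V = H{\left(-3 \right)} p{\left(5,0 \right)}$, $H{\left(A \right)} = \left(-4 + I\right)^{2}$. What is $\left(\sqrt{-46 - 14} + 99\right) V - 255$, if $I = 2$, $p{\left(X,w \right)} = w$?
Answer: $-255$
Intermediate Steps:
$H{\left(A \right)} = 4$ ($H{\left(A \right)} = \left(-4 + 2\right)^{2} = \left(-2\right)^{2} = 4$)
$V = 0$ ($V = 4 \cdot 0 = 0$)
$\left(\sqrt{-46 - 14} + 99\right) V - 255 = \left(\sqrt{-46 - 14} + 99\right) 0 - 255 = \left(\sqrt{-60} + 99\right) 0 - 255 = \left(2 i \sqrt{15} + 99\right) 0 - 255 = \left(99 + 2 i \sqrt{15}\right) 0 - 255 = 0 - 255 = -255$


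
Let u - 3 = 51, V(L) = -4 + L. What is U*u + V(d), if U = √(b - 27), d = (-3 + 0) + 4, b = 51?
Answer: -3 + 108*√6 ≈ 261.54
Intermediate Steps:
d = 1 (d = -3 + 4 = 1)
u = 54 (u = 3 + 51 = 54)
U = 2*√6 (U = √(51 - 27) = √24 = 2*√6 ≈ 4.8990)
U*u + V(d) = (2*√6)*54 + (-4 + 1) = 108*√6 - 3 = -3 + 108*√6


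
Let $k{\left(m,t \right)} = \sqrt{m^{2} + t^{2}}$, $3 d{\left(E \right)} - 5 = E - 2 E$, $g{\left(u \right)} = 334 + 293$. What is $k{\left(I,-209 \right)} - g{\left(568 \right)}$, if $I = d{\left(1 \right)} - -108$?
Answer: $-627 + \frac{\sqrt{500713}}{3} \approx -391.13$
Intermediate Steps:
$g{\left(u \right)} = 627$
$d{\left(E \right)} = \frac{5}{3} - \frac{E}{3}$ ($d{\left(E \right)} = \frac{5}{3} + \frac{E - 2 E}{3} = \frac{5}{3} + \frac{\left(-1\right) E}{3} = \frac{5}{3} - \frac{E}{3}$)
$I = \frac{328}{3}$ ($I = \left(\frac{5}{3} - \frac{1}{3}\right) - -108 = \left(\frac{5}{3} - \frac{1}{3}\right) + 108 = \frac{4}{3} + 108 = \frac{328}{3} \approx 109.33$)
$k{\left(I,-209 \right)} - g{\left(568 \right)} = \sqrt{\left(\frac{328}{3}\right)^{2} + \left(-209\right)^{2}} - 627 = \sqrt{\frac{107584}{9} + 43681} - 627 = \sqrt{\frac{500713}{9}} - 627 = \frac{\sqrt{500713}}{3} - 627 = -627 + \frac{\sqrt{500713}}{3}$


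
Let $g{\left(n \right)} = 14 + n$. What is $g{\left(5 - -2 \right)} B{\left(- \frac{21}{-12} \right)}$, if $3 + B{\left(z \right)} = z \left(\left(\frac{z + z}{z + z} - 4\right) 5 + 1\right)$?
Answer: $- \frac{1155}{2} \approx -577.5$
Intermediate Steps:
$B{\left(z \right)} = -3 - 14 z$ ($B{\left(z \right)} = -3 + z \left(\left(\frac{z + z}{z + z} - 4\right) 5 + 1\right) = -3 + z \left(\left(\frac{2 z}{2 z} - 4\right) 5 + 1\right) = -3 + z \left(\left(2 z \frac{1}{2 z} - 4\right) 5 + 1\right) = -3 + z \left(\left(1 - 4\right) 5 + 1\right) = -3 + z \left(\left(-3\right) 5 + 1\right) = -3 + z \left(-15 + 1\right) = -3 + z \left(-14\right) = -3 - 14 z$)
$g{\left(5 - -2 \right)} B{\left(- \frac{21}{-12} \right)} = \left(14 + \left(5 - -2\right)\right) \left(-3 - 14 \left(- \frac{21}{-12}\right)\right) = \left(14 + \left(5 + 2\right)\right) \left(-3 - 14 \left(\left(-21\right) \left(- \frac{1}{12}\right)\right)\right) = \left(14 + 7\right) \left(-3 - \frac{49}{2}\right) = 21 \left(-3 - \frac{49}{2}\right) = 21 \left(- \frac{55}{2}\right) = - \frac{1155}{2}$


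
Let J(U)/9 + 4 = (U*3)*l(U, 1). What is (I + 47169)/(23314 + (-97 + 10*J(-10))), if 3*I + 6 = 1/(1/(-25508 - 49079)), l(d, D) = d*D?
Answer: 66914/149571 ≈ 0.44737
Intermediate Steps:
l(d, D) = D*d
J(U) = -36 + 27*U² (J(U) = -36 + 9*((U*3)*(1*U)) = -36 + 9*((3*U)*U) = -36 + 9*(3*U²) = -36 + 27*U²)
I = -74593/3 (I = -2 + 1/(3*(1/(-25508 - 49079))) = -2 + 1/(3*(1/(-74587))) = -2 + 1/(3*(-1/74587)) = -2 + (⅓)*(-74587) = -2 - 74587/3 = -74593/3 ≈ -24864.)
(I + 47169)/(23314 + (-97 + 10*J(-10))) = (-74593/3 + 47169)/(23314 + (-97 + 10*(-36 + 27*(-10)²))) = 66914/(3*(23314 + (-97 + 10*(-36 + 27*100)))) = 66914/(3*(23314 + (-97 + 10*(-36 + 2700)))) = 66914/(3*(23314 + (-97 + 10*2664))) = 66914/(3*(23314 + (-97 + 26640))) = 66914/(3*(23314 + 26543)) = (66914/3)/49857 = (66914/3)*(1/49857) = 66914/149571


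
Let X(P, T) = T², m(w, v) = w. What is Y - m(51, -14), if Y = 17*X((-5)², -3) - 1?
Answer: 101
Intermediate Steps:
Y = 152 (Y = 17*(-3)² - 1 = 17*9 - 1 = 153 - 1 = 152)
Y - m(51, -14) = 152 - 1*51 = 152 - 51 = 101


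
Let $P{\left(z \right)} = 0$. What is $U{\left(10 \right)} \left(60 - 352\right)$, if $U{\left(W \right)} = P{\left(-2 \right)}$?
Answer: $0$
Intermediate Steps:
$U{\left(W \right)} = 0$
$U{\left(10 \right)} \left(60 - 352\right) = 0 \left(60 - 352\right) = 0 \left(-292\right) = 0$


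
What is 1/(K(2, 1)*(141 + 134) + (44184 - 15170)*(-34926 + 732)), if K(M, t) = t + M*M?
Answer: -1/992103341 ≈ -1.0080e-9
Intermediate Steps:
K(M, t) = t + M²
1/(K(2, 1)*(141 + 134) + (44184 - 15170)*(-34926 + 732)) = 1/((1 + 2²)*(141 + 134) + (44184 - 15170)*(-34926 + 732)) = 1/((1 + 4)*275 + 29014*(-34194)) = 1/(5*275 - 992104716) = 1/(1375 - 992104716) = 1/(-992103341) = -1/992103341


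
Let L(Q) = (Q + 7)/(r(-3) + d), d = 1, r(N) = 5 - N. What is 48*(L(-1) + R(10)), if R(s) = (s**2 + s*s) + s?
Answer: 10112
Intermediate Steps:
L(Q) = 7/9 + Q/9 (L(Q) = (Q + 7)/((5 - 1*(-3)) + 1) = (7 + Q)/((5 + 3) + 1) = (7 + Q)/(8 + 1) = (7 + Q)/9 = (7 + Q)*(1/9) = 7/9 + Q/9)
R(s) = s + 2*s**2 (R(s) = (s**2 + s**2) + s = 2*s**2 + s = s + 2*s**2)
48*(L(-1) + R(10)) = 48*((7/9 + (1/9)*(-1)) + 10*(1 + 2*10)) = 48*((7/9 - 1/9) + 10*(1 + 20)) = 48*(2/3 + 10*21) = 48*(2/3 + 210) = 48*(632/3) = 10112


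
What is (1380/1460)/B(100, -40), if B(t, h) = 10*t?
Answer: 69/73000 ≈ 0.00094521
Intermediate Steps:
(1380/1460)/B(100, -40) = (1380/1460)/((10*100)) = (1380*(1/1460))/1000 = (69/73)*(1/1000) = 69/73000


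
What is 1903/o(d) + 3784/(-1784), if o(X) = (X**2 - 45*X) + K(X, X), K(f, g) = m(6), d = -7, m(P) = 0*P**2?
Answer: 252197/81172 ≈ 3.1069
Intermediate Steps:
m(P) = 0
K(f, g) = 0
o(X) = X**2 - 45*X (o(X) = (X**2 - 45*X) + 0 = X**2 - 45*X)
1903/o(d) + 3784/(-1784) = 1903/((-7*(-45 - 7))) + 3784/(-1784) = 1903/((-7*(-52))) + 3784*(-1/1784) = 1903/364 - 473/223 = 252197/81172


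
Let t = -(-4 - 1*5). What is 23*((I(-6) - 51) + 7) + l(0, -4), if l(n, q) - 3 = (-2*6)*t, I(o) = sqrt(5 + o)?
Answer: -1117 + 23*I ≈ -1117.0 + 23.0*I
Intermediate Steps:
t = 9 (t = -(-4 - 5) = -1*(-9) = 9)
l(n, q) = -105 (l(n, q) = 3 - 2*6*9 = 3 - 12*9 = 3 - 108 = -105)
23*((I(-6) - 51) + 7) + l(0, -4) = 23*((sqrt(5 - 6) - 51) + 7) - 105 = 23*((sqrt(-1) - 51) + 7) - 105 = 23*((I - 51) + 7) - 105 = 23*((-51 + I) + 7) - 105 = 23*(-44 + I) - 105 = (-1012 + 23*I) - 105 = -1117 + 23*I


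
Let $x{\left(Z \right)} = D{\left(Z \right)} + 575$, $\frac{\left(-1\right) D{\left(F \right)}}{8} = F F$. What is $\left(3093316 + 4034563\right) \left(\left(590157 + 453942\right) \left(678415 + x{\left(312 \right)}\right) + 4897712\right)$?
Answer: $-742414977005614154$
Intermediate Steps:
$D{\left(F \right)} = - 8 F^{2}$ ($D{\left(F \right)} = - 8 F F = - 8 F^{2}$)
$x{\left(Z \right)} = 575 - 8 Z^{2}$ ($x{\left(Z \right)} = - 8 Z^{2} + 575 = 575 - 8 Z^{2}$)
$\left(3093316 + 4034563\right) \left(\left(590157 + 453942\right) \left(678415 + x{\left(312 \right)}\right) + 4897712\right) = \left(3093316 + 4034563\right) \left(\left(590157 + 453942\right) \left(678415 + \left(575 - 8 \cdot 312^{2}\right)\right) + 4897712\right) = 7127879 \left(1044099 \left(678415 + \left(575 - 778752\right)\right) + 4897712\right) = 7127879 \left(1044099 \left(678415 - 778177\right) + 4897712\right) = 7127879 \left(1044099 \left(-99762\right) + 4897712\right) = 7127879 \left(-104161404438 + 4897712\right) = 7127879 \left(-104156506726\right) = -742414977005614154$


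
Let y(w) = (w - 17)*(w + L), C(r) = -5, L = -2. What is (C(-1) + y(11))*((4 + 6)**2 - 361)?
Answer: 15399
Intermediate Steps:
y(w) = (-17 + w)*(-2 + w) (y(w) = (w - 17)*(w - 2) = (-17 + w)*(-2 + w))
(C(-1) + y(11))*((4 + 6)**2 - 361) = (-5 + (34 + 11**2 - 19*11))*((4 + 6)**2 - 361) = (-5 + (34 + 121 - 209))*(10**2 - 361) = (-5 - 54)*(100 - 361) = -59*(-261) = 15399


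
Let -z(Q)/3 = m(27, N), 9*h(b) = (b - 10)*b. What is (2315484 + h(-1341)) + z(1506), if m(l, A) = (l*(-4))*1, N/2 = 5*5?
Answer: 2517107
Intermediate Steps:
N = 50 (N = 2*(5*5) = 2*25 = 50)
m(l, A) = -4*l (m(l, A) = -4*l*1 = -4*l)
h(b) = b*(-10 + b)/9 (h(b) = ((b - 10)*b)/9 = ((-10 + b)*b)/9 = (b*(-10 + b))/9 = b*(-10 + b)/9)
z(Q) = 324 (z(Q) = -(-12)*27 = -3*(-108) = 324)
(2315484 + h(-1341)) + z(1506) = (2315484 + (1/9)*(-1341)*(-10 - 1341)) + 324 = (2315484 + (1/9)*(-1341)*(-1351)) + 324 = (2315484 + 201299) + 324 = 2516783 + 324 = 2517107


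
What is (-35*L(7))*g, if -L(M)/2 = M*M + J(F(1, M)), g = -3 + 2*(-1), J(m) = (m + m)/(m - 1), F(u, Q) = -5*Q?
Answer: -160475/9 ≈ -17831.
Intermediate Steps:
J(m) = 2*m/(-1 + m) (J(m) = (2*m)/(-1 + m) = 2*m/(-1 + m))
g = -5 (g = -3 - 2 = -5)
L(M) = -2*M² + 20*M/(-1 - 5*M) (L(M) = -2*(M*M + 2*(-5*M)/(-1 - 5*M)) = -2*(M² - 10*M/(-1 - 5*M)) = -2*M² + 20*M/(-1 - 5*M))
(-35*L(7))*g = -70*7*(-10 + 7*(-1 - 5*7))/(1 + 5*7)*(-5) = -70*7*(-10 + 7*(-1 - 35))/(1 + 35)*(-5) = -70*7*(-10 + 7*(-36))/36*(-5) = -70*7*(-10 - 252)/36*(-5) = -70*7*(-262)/36*(-5) = -35*(-917/9)*(-5) = (32095/9)*(-5) = -160475/9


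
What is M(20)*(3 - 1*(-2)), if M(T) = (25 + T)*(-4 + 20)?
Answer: 3600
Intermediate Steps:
M(T) = 400 + 16*T (M(T) = (25 + T)*16 = 400 + 16*T)
M(20)*(3 - 1*(-2)) = (400 + 16*20)*(3 - 1*(-2)) = (400 + 320)*(3 + 2) = 720*5 = 3600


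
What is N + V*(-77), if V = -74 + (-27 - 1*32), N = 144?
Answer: 10385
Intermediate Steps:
V = -133 (V = -74 + (-27 - 32) = -74 - 59 = -133)
N + V*(-77) = 144 - 133*(-77) = 144 + 10241 = 10385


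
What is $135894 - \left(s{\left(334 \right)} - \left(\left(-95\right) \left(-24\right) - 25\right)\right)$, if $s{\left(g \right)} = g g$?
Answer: $26593$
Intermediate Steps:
$s{\left(g \right)} = g^{2}$
$135894 - \left(s{\left(334 \right)} - \left(\left(-95\right) \left(-24\right) - 25\right)\right) = 135894 - \left(334^{2} - \left(\left(-95\right) \left(-24\right) - 25\right)\right) = 135894 - \left(111556 - \left(2280 - 25\right)\right) = 135894 - \left(111556 - 2255\right) = 135894 - 109301 = 26593$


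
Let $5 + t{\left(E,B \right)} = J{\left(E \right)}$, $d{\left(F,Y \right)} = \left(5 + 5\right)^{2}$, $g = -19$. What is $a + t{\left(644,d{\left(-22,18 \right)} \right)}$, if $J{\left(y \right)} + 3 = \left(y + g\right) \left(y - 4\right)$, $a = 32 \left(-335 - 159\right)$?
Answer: $384184$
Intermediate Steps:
$a = -15808$ ($a = 32 \left(-494\right) = -15808$)
$d{\left(F,Y \right)} = 100$ ($d{\left(F,Y \right)} = 10^{2} = 100$)
$J{\left(y \right)} = -3 + \left(-19 + y\right) \left(-4 + y\right)$ ($J{\left(y \right)} = -3 + \left(y - 19\right) \left(y - 4\right) = -3 + \left(-19 + y\right) \left(-4 + y\right)$)
$t{\left(E,B \right)} = 68 + E^{2} - 23 E$ ($t{\left(E,B \right)} = -5 + \left(73 + E^{2} - 23 E\right) = 68 + E^{2} - 23 E$)
$a + t{\left(644,d{\left(-22,18 \right)} \right)} = -15808 + \left(68 + 644^{2} - 14812\right) = -15808 + \left(68 + 414736 - 14812\right) = -15808 + 399992 = 384184$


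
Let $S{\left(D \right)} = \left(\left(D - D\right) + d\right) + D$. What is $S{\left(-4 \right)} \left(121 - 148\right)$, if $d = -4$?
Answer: $216$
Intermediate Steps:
$S{\left(D \right)} = -4 + D$ ($S{\left(D \right)} = \left(\left(D - D\right) - 4\right) + D = \left(0 - 4\right) + D = -4 + D$)
$S{\left(-4 \right)} \left(121 - 148\right) = \left(-4 - 4\right) \left(121 - 148\right) = \left(-8\right) \left(-27\right) = 216$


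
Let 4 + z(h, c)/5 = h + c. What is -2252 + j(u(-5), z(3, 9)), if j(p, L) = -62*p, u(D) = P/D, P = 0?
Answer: -2252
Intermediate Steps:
z(h, c) = -20 + 5*c + 5*h (z(h, c) = -20 + 5*(h + c) = -20 + 5*(c + h) = -20 + (5*c + 5*h) = -20 + 5*c + 5*h)
u(D) = 0 (u(D) = 0/D = 0)
-2252 + j(u(-5), z(3, 9)) = -2252 - 62*0 = -2252 + 0 = -2252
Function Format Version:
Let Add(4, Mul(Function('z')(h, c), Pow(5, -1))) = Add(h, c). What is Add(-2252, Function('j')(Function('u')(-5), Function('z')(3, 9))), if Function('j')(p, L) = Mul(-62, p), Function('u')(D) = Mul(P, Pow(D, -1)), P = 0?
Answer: -2252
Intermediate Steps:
Function('z')(h, c) = Add(-20, Mul(5, c), Mul(5, h)) (Function('z')(h, c) = Add(-20, Mul(5, Add(h, c))) = Add(-20, Mul(5, Add(c, h))) = Add(-20, Add(Mul(5, c), Mul(5, h))) = Add(-20, Mul(5, c), Mul(5, h)))
Function('u')(D) = 0 (Function('u')(D) = Mul(0, Pow(D, -1)) = 0)
Add(-2252, Function('j')(Function('u')(-5), Function('z')(3, 9))) = Add(-2252, Mul(-62, 0)) = Add(-2252, 0) = -2252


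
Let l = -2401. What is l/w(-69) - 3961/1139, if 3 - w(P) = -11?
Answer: -23447/134 ≈ -174.98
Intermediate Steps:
w(P) = 14 (w(P) = 3 - 1*(-11) = 3 + 11 = 14)
l/w(-69) - 3961/1139 = -2401/14 - 3961/1139 = -2401*1/14 - 3961*1/1139 = -343/2 - 233/67 = -23447/134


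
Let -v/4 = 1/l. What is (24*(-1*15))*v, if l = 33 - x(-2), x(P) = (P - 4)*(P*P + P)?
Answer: 32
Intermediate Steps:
x(P) = (-4 + P)*(P + P**2) (x(P) = (-4 + P)*(P**2 + P) = (-4 + P)*(P + P**2))
l = 45 (l = 33 - (-2)*(-4 + (-2)**2 - 3*(-2)) = 33 - (-2)*(-4 + 4 + 6) = 33 - (-2)*6 = 33 - 1*(-12) = 33 + 12 = 45)
v = -4/45 ≈ -0.088889
(24*(-1*15))*v = (24*(-1*15))*(-4/45) = (24*(-15))*(-4/45) = -360*(-4/45) = 32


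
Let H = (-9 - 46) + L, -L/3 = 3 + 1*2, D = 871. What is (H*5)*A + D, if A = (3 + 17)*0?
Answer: 871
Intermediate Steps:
A = 0 (A = 20*0 = 0)
L = -15 (L = -3*(3 + 1*2) = -3*(3 + 2) = -3*5 = -15)
H = -70 (H = (-9 - 46) - 15 = -55 - 15 = -70)
(H*5)*A + D = -70*5*0 + 871 = -350*0 + 871 = 0 + 871 = 871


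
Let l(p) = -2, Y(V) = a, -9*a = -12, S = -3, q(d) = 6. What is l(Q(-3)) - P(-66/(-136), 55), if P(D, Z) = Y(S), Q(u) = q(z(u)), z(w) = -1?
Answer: -10/3 ≈ -3.3333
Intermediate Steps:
Q(u) = 6
a = 4/3 (a = -1/9*(-12) = 4/3 ≈ 1.3333)
Y(V) = 4/3
P(D, Z) = 4/3
l(Q(-3)) - P(-66/(-136), 55) = -2 - 1*4/3 = -2 - 4/3 = -10/3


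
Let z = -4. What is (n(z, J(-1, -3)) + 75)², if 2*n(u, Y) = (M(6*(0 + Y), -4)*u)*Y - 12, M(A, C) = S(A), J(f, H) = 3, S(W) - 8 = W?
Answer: 7569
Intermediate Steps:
S(W) = 8 + W
M(A, C) = 8 + A
n(u, Y) = -6 + Y*u*(8 + 6*Y)/2 (n(u, Y) = (((8 + 6*(0 + Y))*u)*Y - 12)/2 = (((8 + 6*Y)*u)*Y - 12)/2 = ((u*(8 + 6*Y))*Y - 12)/2 = (Y*u*(8 + 6*Y) - 12)/2 = (-12 + Y*u*(8 + 6*Y))/2 = -6 + Y*u*(8 + 6*Y)/2)
(n(z, J(-1, -3)) + 75)² = ((-6 + 3*(-4)*(4 + 3*3)) + 75)² = ((-6 + 3*(-4)*(4 + 9)) + 75)² = ((-6 + 3*(-4)*13) + 75)² = ((-6 - 156) + 75)² = (-162 + 75)² = (-87)² = 7569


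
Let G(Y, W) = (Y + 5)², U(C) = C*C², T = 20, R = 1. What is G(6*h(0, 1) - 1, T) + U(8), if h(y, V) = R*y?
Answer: 528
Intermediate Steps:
h(y, V) = y (h(y, V) = 1*y = y)
U(C) = C³
G(Y, W) = (5 + Y)²
G(6*h(0, 1) - 1, T) + U(8) = (5 + (6*0 - 1))² + 8³ = (5 + (0 - 1))² + 512 = (5 - 1)² + 512 = 4² + 512 = 16 + 512 = 528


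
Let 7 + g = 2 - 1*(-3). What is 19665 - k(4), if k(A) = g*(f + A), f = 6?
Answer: 19685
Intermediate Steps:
g = -2 (g = -7 + (2 - 1*(-3)) = -7 + (2 + 3) = -7 + 5 = -2)
k(A) = -12 - 2*A (k(A) = -2*(6 + A) = -12 - 2*A)
19665 - k(4) = 19665 - (-12 - 2*4) = 19665 - (-12 - 8) = 19665 - 1*(-20) = 19665 + 20 = 19685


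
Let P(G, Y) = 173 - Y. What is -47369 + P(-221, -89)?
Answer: -47107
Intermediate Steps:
-47369 + P(-221, -89) = -47369 + (173 - 1*(-89)) = -47369 + (173 + 89) = -47369 + 262 = -47107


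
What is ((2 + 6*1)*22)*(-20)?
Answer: -3520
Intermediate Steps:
((2 + 6*1)*22)*(-20) = ((2 + 6)*22)*(-20) = (8*22)*(-20) = 176*(-20) = -3520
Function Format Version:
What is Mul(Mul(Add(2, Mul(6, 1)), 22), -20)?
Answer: -3520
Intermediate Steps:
Mul(Mul(Add(2, Mul(6, 1)), 22), -20) = Mul(Mul(Add(2, 6), 22), -20) = Mul(Mul(8, 22), -20) = Mul(176, -20) = -3520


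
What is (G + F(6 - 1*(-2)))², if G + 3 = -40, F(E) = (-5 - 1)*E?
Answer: 8281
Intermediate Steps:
F(E) = -6*E
G = -43 (G = -3 - 40 = -43)
(G + F(6 - 1*(-2)))² = (-43 - 6*(6 - 1*(-2)))² = (-43 - 6*(6 + 2))² = (-43 - 6*8)² = (-43 - 48)² = (-91)² = 8281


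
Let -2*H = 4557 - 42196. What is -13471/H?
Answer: -1418/1981 ≈ -0.71580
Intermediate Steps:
H = 37639/2 (H = -(4557 - 42196)/2 = -1/2*(-37639) = 37639/2 ≈ 18820.)
-13471/H = -13471/37639/2 = -13471*2/37639 = -1418/1981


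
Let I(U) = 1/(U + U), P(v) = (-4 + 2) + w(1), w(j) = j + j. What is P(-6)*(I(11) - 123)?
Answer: 0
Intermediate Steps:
w(j) = 2*j
P(v) = 0 (P(v) = (-4 + 2) + 2*1 = -2 + 2 = 0)
I(U) = 1/(2*U)
P(-6)*(I(11) - 123) = 0*((½)/11 - 123) = 0*((½)*(1/11) - 123) = 0*(1/22 - 123) = 0*(-2705/22) = 0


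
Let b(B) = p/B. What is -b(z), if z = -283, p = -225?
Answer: -225/283 ≈ -0.79505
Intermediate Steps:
b(B) = -225/B
-b(z) = -(-225)/(-283) = -(-225)*(-1)/283 = -1*225/283 = -225/283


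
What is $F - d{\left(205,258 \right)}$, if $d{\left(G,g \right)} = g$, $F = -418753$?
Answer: $-419011$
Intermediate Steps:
$F - d{\left(205,258 \right)} = -418753 - 258 = -419011$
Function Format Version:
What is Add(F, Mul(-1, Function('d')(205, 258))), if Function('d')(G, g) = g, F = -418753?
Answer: -419011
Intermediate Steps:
Add(F, Mul(-1, Function('d')(205, 258))) = Add(-418753, Mul(-1, 258)) = Add(-418753, -258) = -419011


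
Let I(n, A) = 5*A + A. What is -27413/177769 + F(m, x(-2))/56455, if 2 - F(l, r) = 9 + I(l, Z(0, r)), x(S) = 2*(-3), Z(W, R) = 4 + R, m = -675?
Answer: -309342414/2007189779 ≈ -0.15412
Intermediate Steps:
I(n, A) = 6*A
x(S) = -6
F(l, r) = -31 - 6*r (F(l, r) = 2 - (9 + 6*(4 + r)) = 2 - (9 + (24 + 6*r)) = 2 - (33 + 6*r) = 2 + (-33 - 6*r) = -31 - 6*r)
-27413/177769 + F(m, x(-2))/56455 = -27413/177769 + (-31 - 6*(-6))/56455 = -27413*1/177769 + (-31 + 36)*(1/56455) = -27413/177769 + 5*(1/56455) = -27413/177769 + 1/11291 = -309342414/2007189779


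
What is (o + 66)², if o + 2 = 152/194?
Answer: 39488656/9409 ≈ 4196.9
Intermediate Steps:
o = -118/97 (o = -2 + 152/194 = -2 + 152*(1/194) = -2 + 76/97 = -118/97 ≈ -1.2165)
(o + 66)² = (-118/97 + 66)² = (6284/97)² = 39488656/9409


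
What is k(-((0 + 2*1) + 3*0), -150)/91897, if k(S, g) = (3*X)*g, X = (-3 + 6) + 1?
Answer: -1800/91897 ≈ -0.019587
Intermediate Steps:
X = 4 (X = 3 + 1 = 4)
k(S, g) = 12*g (k(S, g) = (3*4)*g = 12*g)
k(-((0 + 2*1) + 3*0), -150)/91897 = (12*(-150))/91897 = -1800*1/91897 = -1800/91897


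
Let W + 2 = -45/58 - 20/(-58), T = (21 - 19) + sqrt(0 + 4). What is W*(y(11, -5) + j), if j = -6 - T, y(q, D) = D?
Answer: 2115/58 ≈ 36.466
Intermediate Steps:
T = 4 (T = 2 + sqrt(4) = 2 + 2 = 4)
W = -141/58 (W = -2 + (-45/58 - 20/(-58)) = -2 + (-45*1/58 - 20*(-1/58)) = -2 + (-45/58 + 10/29) = -2 - 25/58 = -141/58 ≈ -2.4310)
j = -10 (j = -6 - 1*4 = -6 - 4 = -10)
W*(y(11, -5) + j) = -141*(-5 - 10)/58 = -141/58*(-15) = 2115/58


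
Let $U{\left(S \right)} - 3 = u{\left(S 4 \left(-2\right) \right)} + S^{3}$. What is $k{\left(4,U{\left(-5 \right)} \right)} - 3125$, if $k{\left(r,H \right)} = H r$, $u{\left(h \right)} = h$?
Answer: $-3453$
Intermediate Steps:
$U{\left(S \right)} = 3 + S^{3} - 8 S$ ($U{\left(S \right)} = 3 + \left(S 4 \left(-2\right) + S^{3}\right) = 3 + \left(4 S \left(-2\right) + S^{3}\right) = 3 + \left(- 8 S + S^{3}\right) = 3 + \left(S^{3} - 8 S\right) = 3 + S^{3} - 8 S$)
$k{\left(4,U{\left(-5 \right)} \right)} - 3125 = \left(3 + \left(-5\right)^{3} - -40\right) 4 - 3125 = \left(3 - 125 + 40\right) 4 - 3125 = \left(-82\right) 4 - 3125 = -328 - 3125 = -3453$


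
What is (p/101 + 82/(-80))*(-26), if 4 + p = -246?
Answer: 183833/2020 ≈ 91.006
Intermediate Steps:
p = -250 (p = -4 - 246 = -250)
(p/101 + 82/(-80))*(-26) = (-250/101 + 82/(-80))*(-26) = (-250*1/101 + 82*(-1/80))*(-26) = (-250/101 - 41/40)*(-26) = -14141/4040*(-26) = 183833/2020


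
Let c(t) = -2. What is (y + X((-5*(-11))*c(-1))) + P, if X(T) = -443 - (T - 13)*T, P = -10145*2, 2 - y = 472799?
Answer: -507060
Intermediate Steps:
y = -472797 (y = 2 - 1*472799 = 2 - 472799 = -472797)
P = -20290
X(T) = -443 - T*(-13 + T) (X(T) = -443 - (-13 + T)*T = -443 - T*(-13 + T))
(y + X((-5*(-11))*c(-1))) + P = (-472797 + (-443 - (-5*(-11)*(-2))² + 13*(-5*(-11)*(-2)))) - 20290 = (-472797 + (-443 - (55*(-2))² + 13*(55*(-2)))) - 20290 = (-472797 + (-443 - 1*(-110)² + 13*(-110))) - 20290 = (-472797 + (-443 - 1*12100 - 1430)) - 20290 = (-472797 + (-443 - 12100 - 1430)) - 20290 = (-472797 - 13973) - 20290 = -486770 - 20290 = -507060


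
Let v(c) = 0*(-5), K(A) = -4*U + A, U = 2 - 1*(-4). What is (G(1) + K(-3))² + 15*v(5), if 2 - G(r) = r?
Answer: 676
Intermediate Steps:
G(r) = 2 - r
U = 6 (U = 2 + 4 = 6)
K(A) = -24 + A (K(A) = -4*6 + A = -24 + A)
v(c) = 0
(G(1) + K(-3))² + 15*v(5) = ((2 - 1*1) + (-24 - 3))² + 15*0 = ((2 - 1) - 27)² + 0 = (1 - 27)² + 0 = (-26)² + 0 = 676 + 0 = 676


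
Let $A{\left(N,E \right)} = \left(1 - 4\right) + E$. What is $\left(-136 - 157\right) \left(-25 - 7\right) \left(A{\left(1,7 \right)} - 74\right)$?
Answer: $-656320$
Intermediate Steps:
$A{\left(N,E \right)} = -3 + E$
$\left(-136 - 157\right) \left(-25 - 7\right) \left(A{\left(1,7 \right)} - 74\right) = \left(-136 - 157\right) \left(-25 - 7\right) \left(\left(-3 + 7\right) - 74\right) = - 293 \left(- 32 \left(4 - 74\right)\right) = - 293 \left(\left(-32\right) \left(-70\right)\right) = \left(-293\right) 2240 = -656320$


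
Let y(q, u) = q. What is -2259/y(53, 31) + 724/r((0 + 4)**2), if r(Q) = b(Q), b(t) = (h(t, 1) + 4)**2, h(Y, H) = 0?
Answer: 557/212 ≈ 2.6274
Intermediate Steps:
b(t) = 16 (b(t) = (0 + 4)**2 = 4**2 = 16)
r(Q) = 16
-2259/y(53, 31) + 724/r((0 + 4)**2) = -2259/53 + 724/16 = -2259*1/53 + 724*(1/16) = -2259/53 + 181/4 = 557/212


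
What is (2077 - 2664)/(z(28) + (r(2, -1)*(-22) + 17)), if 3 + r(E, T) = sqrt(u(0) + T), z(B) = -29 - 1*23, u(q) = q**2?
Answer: -18197/1445 - 12914*I/1445 ≈ -12.593 - 8.937*I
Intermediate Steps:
z(B) = -52 (z(B) = -29 - 23 = -52)
r(E, T) = -3 + sqrt(T) (r(E, T) = -3 + sqrt(0**2 + T) = -3 + sqrt(0 + T) = -3 + sqrt(T))
(2077 - 2664)/(z(28) + (r(2, -1)*(-22) + 17)) = (2077 - 2664)/(-52 + ((-3 + sqrt(-1))*(-22) + 17)) = -587/(-52 + ((-3 + I)*(-22) + 17)) = -587/(-52 + ((66 - 22*I) + 17)) = -587/(-52 + (83 - 22*I)) = -587*(31 + 22*I)/1445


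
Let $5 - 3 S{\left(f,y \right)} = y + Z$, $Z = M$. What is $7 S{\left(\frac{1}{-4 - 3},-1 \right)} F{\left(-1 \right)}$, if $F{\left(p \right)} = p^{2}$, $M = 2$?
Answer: $\frac{28}{3} \approx 9.3333$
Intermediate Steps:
$Z = 2$
$S{\left(f,y \right)} = 1 - \frac{y}{3}$ ($S{\left(f,y \right)} = \frac{5}{3} - \frac{y + 2}{3} = \frac{5}{3} - \frac{2 + y}{3} = \frac{5}{3} - \left(\frac{2}{3} + \frac{y}{3}\right) = 1 - \frac{y}{3}$)
$7 S{\left(\frac{1}{-4 - 3},-1 \right)} F{\left(-1 \right)} = 7 \left(1 - - \frac{1}{3}\right) \left(-1\right)^{2} = 7 \left(1 + \frac{1}{3}\right) 1 = 7 \cdot \frac{4}{3} \cdot 1 = \frac{28}{3} \cdot 1 = \frac{28}{3}$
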